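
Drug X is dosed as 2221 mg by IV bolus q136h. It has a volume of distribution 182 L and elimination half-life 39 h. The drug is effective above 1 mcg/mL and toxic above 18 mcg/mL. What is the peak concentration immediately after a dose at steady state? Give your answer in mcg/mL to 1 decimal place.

13.4 mcg/mL

Over one 136-h interval, 136/39 ≈ 3.4872 half-lives elapse, leaving f ≈ 0.0892 of each dose.
Accumulation ratio R = 1/(1 − f) ≈ 1/0.9108 ≈ 1.0979.
Each bolus raises the concentration by D/Vd = 2221/182 ≈ 12.203 mcg/mL.
Steady-state peak Cmax,ss = C₀·R ≈ 12.203 × 1.0979 ≈ 13.398 mcg/mL.
Peak 13.4 mcg/mL vs MTC 18 mcg/mL: below toxic threshold.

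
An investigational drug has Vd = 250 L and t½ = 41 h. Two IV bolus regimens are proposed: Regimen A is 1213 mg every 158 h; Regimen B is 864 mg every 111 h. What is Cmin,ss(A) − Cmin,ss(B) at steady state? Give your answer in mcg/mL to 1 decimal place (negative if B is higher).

-0.3 mcg/mL

Regimen A: f = (1/2)^(158/41) ≈ 0.0692; Cmin,ss = (1213/250)·f/(1−f) ≈ 0.361 mcg/mL.
Regimen B: f = (1/2)^(111/41) ≈ 0.1531; Cmin,ss = (864/250)·f/(1−f) ≈ 0.625 mcg/mL.
Difference ≈ 0.361 − 0.625 ≈ -0.264 mcg/mL.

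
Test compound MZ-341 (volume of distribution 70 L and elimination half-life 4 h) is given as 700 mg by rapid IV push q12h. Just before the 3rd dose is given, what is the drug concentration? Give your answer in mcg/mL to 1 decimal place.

1.4 mcg/mL

f = (1/2)^(τ/t½) = (1/2)^(12/4) ≈ 0.1250.
C₀ = D/Vd = 700/70 ≈ 10.000 mcg/mL.
Before the 3rd dose, 2 doses have been given. Superposition: Cmin = C₀·(f + f²).
≈ 10.000 × (0.1250 + 0.0156) ≈ 10.000 × 0.1406 ≈ 1.406 mcg/mL.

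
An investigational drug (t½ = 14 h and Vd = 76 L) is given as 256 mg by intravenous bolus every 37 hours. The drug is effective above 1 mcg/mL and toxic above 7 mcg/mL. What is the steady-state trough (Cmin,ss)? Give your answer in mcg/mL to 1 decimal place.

0.6 mcg/mL

Over one 37-h interval, 37/14 ≈ 2.6429 half-lives elapse, leaving f ≈ 0.1601 of each dose.
At steady state, accumulation factor R = 1/(1 − e^(−kτ)) ≈ 1.1906.
Single-dose peak C₀ = D/Vd = 256/76 ≈ 3.368 mcg/mL.
Steady-state peak Cmax,ss = C₀·R ≈ 3.368 × 1.1906 ≈ 4.010 mcg/mL.
One interval later, Cmin,ss = Cmax,ss·e^(−kτ) ≈ 4.010 × 0.1601 ≈ 0.642 mcg/mL.
Trough 0.6 mcg/mL vs MEC 1 mcg/mL: subtherapeutic.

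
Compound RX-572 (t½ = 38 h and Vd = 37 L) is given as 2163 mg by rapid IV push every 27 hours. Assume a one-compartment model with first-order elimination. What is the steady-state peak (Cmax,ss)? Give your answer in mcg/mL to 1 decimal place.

Over one 27-h interval, 27/38 ≈ 0.71053 half-lives elapse, leaving f ≈ 0.6111 of each dose.
At steady state, accumulation factor R = 1/(1 − e^(−kτ)) ≈ 2.5714.
Single-dose peak C₀ = D/Vd = 2163/37 ≈ 58.459 mcg/mL.
Steady-state peak Cmax,ss = C₀·R ≈ 58.459 × 2.5714 ≈ 150.321 mcg/mL.

150.3 mcg/mL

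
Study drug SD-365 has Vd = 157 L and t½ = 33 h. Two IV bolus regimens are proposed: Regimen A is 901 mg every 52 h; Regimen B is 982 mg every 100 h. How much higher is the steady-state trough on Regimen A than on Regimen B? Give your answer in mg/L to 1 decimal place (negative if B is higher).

Regimen A: f = (1/2)^(52/33) ≈ 0.3355; Cmin,ss = (901/157)·f/(1−f) ≈ 2.897 mg/L.
Regimen B: f = (1/2)^(100/33) ≈ 0.1224; Cmin,ss = (982/157)·f/(1−f) ≈ 0.872 mg/L.
Difference ≈ 2.897 − 0.872 ≈ 2.025 mg/L.

2.0 mg/L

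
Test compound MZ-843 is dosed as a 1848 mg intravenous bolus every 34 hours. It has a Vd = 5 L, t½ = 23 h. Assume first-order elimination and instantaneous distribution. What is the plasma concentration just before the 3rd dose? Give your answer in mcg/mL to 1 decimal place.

180.3 mcg/mL

f = (1/2)^(τ/t½) = (1/2)^(34/23) ≈ 0.3589.
C₀ = D/Vd = 1848/5 ≈ 369.600 mcg/mL.
Before the 3rd dose, 2 doses have been given. Superposition: Cmin = C₀·(f + f²).
≈ 369.600 × (0.3589 + 0.1288) ≈ 369.600 × 0.4877 ≈ 180.254 mcg/mL.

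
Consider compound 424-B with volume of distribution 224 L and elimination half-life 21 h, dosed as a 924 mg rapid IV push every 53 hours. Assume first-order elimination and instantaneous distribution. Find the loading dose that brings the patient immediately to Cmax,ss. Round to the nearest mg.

1118 mg

f = (1/2)^(53/21) ≈ 0.173883; accumulation ratio R = 1/(1−f) ≈ 1.21048.
Loading dose to hit Cmax,ss on first dose: D_load = D_maint·R ≈ 924 × 1.21048 ≈ 1118.48 mg.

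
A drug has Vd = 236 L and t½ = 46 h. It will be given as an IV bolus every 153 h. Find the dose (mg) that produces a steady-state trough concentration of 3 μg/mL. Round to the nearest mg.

τ/t½ = 153/46 ≈ 3.3261, so f = (1/2)^(153/46) ≈ 0.099712.
Cmin,ss = (D/Vd)·f/(1−f), so D = Cmin,ss·Vd·(1−f)/f.
D = 3 × 236 × (1−f)/f ≈ 3 × 236 × 9.02888 ≈ 6392.45 mg.

6392 mg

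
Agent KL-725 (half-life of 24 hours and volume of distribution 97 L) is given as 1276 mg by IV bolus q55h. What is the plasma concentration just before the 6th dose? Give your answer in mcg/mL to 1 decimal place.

f = (1/2)^(τ/t½) = (1/2)^(55/24) ≈ 0.2042.
C₀ = D/Vd = 1276/97 ≈ 13.155 mcg/mL.
Before the 6th dose, 5 doses have been given. Superposition: Cmin = C₀·(f + f² + … + f^5).
≈ 13.155 × (0.2042 + 0.0417 + 0.0085 + 0.0017 + 0.0004) ≈ 13.155 × 0.2565 ≈ 3.374 mcg/mL.

3.4 mcg/mL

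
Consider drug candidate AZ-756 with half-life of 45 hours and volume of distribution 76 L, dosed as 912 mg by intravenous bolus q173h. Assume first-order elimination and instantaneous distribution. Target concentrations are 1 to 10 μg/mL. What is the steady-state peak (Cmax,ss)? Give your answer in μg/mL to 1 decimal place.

12.9 μg/mL

τ/t½ = 173/45 ≈ 3.8444, so fraction remaining f = (1/2)^(173/45) ≈ 0.0696.
At steady state, accumulation factor R = 1/(1 − e^(−kτ)) ≈ 1.0748.
Each bolus raises the concentration by D/Vd = 912/76 ≈ 12.000 μg/mL.
Steady-state peak Cmax,ss = C₀·R ≈ 12.000 × 1.0748 ≈ 12.898 μg/mL.
Peak 12.9 μg/mL vs MTC 10 μg/mL: exceeds toxic threshold.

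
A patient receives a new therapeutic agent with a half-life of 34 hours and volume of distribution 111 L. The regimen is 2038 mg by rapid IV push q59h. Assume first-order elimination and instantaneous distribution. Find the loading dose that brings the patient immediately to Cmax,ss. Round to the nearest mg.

2913 mg

f = (1/2)^(59/34) ≈ 0.300348; accumulation ratio R = 1/(1−f) ≈ 1.42928.
Loading dose to hit Cmax,ss on first dose: D_load = D_maint·R ≈ 2038 × 1.42928 ≈ 2912.87 mg.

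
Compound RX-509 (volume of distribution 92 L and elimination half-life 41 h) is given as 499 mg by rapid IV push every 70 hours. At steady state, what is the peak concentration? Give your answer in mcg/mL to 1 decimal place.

7.8 mcg/mL

k = ln2/t½ = ln2/41 ≈ 0.016906 h⁻¹; fraction remaining f = e^(−kτ) = e^(−0.016906×70) ≈ 0.3062.
Accumulation ratio R = 1/(1 − f) ≈ 1/0.6938 ≈ 1.4413.
Single-dose peak C₀ = D/Vd = 499/92 ≈ 5.424 mcg/mL.
Cmax,ss = C₀/(1 − f) ≈ 5.424/0.6938 ≈ 7.818 mcg/mL.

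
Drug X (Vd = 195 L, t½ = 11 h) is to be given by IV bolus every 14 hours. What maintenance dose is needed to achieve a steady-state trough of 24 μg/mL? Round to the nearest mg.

τ/t½ = 14/11 ≈ 1.2727, so f = (1/2)^(14/11) ≈ 0.413877.
Cmin,ss = (D/Vd)·f/(1−f), so D = Cmin,ss·Vd·(1−f)/f.
D = 24 × 195 × (1−f)/f ≈ 24 × 195 × 1.41618 ≈ 6627.72 mg.

6628 mg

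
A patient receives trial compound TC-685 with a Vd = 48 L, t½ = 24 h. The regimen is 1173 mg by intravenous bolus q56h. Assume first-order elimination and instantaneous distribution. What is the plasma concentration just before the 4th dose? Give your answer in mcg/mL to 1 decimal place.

6.0 mcg/mL

f = (1/2)^(τ/t½) = (1/2)^(56/24) ≈ 0.1984.
C₀ = D/Vd = 1173/48 ≈ 24.438 mcg/mL.
Before the 4th dose, 3 doses have been given. Superposition: Cmin = C₀·(f + f² + … + f^3).
≈ 24.438 × (0.1984 + 0.0394 + 0.0078) ≈ 24.438 × 0.2456 ≈ 6.002 mcg/mL.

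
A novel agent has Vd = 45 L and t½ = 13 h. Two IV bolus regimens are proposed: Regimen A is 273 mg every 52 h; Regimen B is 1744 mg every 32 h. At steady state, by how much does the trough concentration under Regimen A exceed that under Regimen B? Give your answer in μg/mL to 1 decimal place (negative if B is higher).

Regimen A: f = (1/2)^(52/13) ≈ 0.0625; Cmin,ss = (273/45)·f/(1−f) ≈ 0.404 μg/mL.
Regimen B: f = (1/2)^(32/13) ≈ 0.1816; Cmin,ss = (1744/45)·f/(1−f) ≈ 8.600 μg/mL.
Difference ≈ 0.404 − 8.600 ≈ -8.196 μg/mL.

-8.2 μg/mL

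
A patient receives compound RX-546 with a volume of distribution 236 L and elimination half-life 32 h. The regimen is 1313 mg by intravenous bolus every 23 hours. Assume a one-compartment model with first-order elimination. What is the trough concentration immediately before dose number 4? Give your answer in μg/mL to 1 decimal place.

f = (1/2)^(τ/t½) = (1/2)^(23/32) ≈ 0.6076.
C₀ = D/Vd = 1313/236 ≈ 5.564 μg/mL.
Before the 4th dose, 3 doses have been given. Superposition: Cmin = C₀·(f + f² + … + f^3).
≈ 5.564 × (0.6076 + 0.3692 + 0.2243) ≈ 5.564 × 1.2011 ≈ 6.683 μg/mL.

6.7 μg/mL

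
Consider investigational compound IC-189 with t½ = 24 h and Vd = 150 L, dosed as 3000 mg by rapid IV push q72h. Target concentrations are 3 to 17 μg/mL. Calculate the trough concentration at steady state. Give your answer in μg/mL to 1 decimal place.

2.9 μg/mL

τ = 72 h = 3 half-lives, so f = (1/2)^3 = 0.125.
Accumulation ratio R = 1/(1 − f) = 1/0.875 = 8/7.
Single-dose peak C₀ = D/Vd = 3000/150 = 20 μg/mL.
Steady-state peak Cmax,ss = C₀·R = 20 × 8/7 ≈ 22.857 μg/mL.
Steady-state trough Cmin,ss = Cmax,ss·f ≈ 22.857 × 0.125 ≈ 2.857 μg/mL.
Trough 2.9 μg/mL vs MEC 3 μg/mL: subtherapeutic.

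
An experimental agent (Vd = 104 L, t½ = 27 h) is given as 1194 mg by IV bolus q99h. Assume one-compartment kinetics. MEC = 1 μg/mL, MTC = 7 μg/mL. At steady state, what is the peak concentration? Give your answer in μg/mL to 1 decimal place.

12.5 μg/mL

k = ln2/t½ = ln2/27 ≈ 0.025672 h⁻¹; fraction remaining f = e^(−kτ) = e^(−0.025672×99) ≈ 0.0787.
At steady state, accumulation factor R = 1/(1 − e^(−kτ)) ≈ 1.0854.
Single-dose peak C₀ = D/Vd = 1194/104 ≈ 11.481 μg/mL.
Steady-state peak Cmax,ss = C₀·R ≈ 11.481 × 1.0854 ≈ 12.461 μg/mL.
Peak 12.5 μg/mL vs MTC 7 μg/mL: exceeds toxic threshold.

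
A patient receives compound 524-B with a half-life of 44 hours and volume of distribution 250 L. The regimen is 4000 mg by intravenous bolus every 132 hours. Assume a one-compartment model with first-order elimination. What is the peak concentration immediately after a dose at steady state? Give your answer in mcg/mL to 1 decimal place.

18.3 mcg/mL

The dosing interval is 3 half-lives, so f = 2^(−3) = 0.125.
At steady state, R = 1/(1 − 0.125) = 8/7.
Single-dose peak C₀ = D/Vd = 4000/250 = 16 mcg/mL.
Steady-state peak Cmax,ss = C₀·R = 16 × 8/7 ≈ 18.286 mcg/mL.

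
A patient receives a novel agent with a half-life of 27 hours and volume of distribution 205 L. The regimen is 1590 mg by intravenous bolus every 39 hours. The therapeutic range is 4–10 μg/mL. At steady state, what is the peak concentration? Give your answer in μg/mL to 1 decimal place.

Over one 39-h interval, 39/27 ≈ 1.4444 half-lives elapse, leaving f ≈ 0.3674 of each dose.
At steady state, accumulation factor R = 1/(1 − e^(−kτ)) ≈ 1.5808.
Single-dose peak C₀ = D/Vd = 1590/205 ≈ 7.756 μg/mL.
Steady-state peak Cmax,ss = C₀·R ≈ 7.756 × 1.5808 ≈ 12.261 μg/mL.
Peak 12.3 μg/mL vs MTC 10 μg/mL: exceeds toxic threshold.

12.3 μg/mL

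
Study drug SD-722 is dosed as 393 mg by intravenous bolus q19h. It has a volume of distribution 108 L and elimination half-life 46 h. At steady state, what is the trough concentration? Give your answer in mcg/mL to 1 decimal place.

11.0 mcg/mL

k = ln2/t½ = ln2/46 ≈ 0.015068 h⁻¹; fraction remaining f = e^(−kτ) = e^(−0.015068×19) ≈ 0.7510.
Accumulation ratio R = 1/(1 − f) ≈ 1/0.2490 ≈ 4.0161.
Each bolus raises the concentration by D/Vd = 393/108 ≈ 3.639 mcg/mL.
Steady-state peak Cmax,ss = C₀·R ≈ 3.639 × 4.0161 ≈ 14.615 mcg/mL.
One interval later, Cmin,ss = Cmax,ss·e^(−kτ) ≈ 14.615 × 0.7510 ≈ 10.976 mcg/mL.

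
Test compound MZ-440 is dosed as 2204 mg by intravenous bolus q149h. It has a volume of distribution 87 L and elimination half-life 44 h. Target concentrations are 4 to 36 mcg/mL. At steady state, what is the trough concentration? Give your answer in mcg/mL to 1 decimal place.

τ/t½ = 149/44 ≈ 3.3864, so fraction remaining f = (1/2)^(149/44) ≈ 0.0956.
At steady state, accumulation factor R = 1/(1 − e^(−kτ)) ≈ 1.1057.
Single-dose peak C₀ = D/Vd = 2204/87 ≈ 25.333 mcg/mL.
Cmax,ss = C₀/(1 − f) ≈ 25.333/0.9044 ≈ 28.011 mcg/mL.
One interval later, Cmin,ss = Cmax,ss·e^(−kτ) ≈ 28.011 × 0.0956 ≈ 2.678 mcg/mL.
Trough 2.7 mcg/mL vs MEC 4 mcg/mL: subtherapeutic.

2.7 mcg/mL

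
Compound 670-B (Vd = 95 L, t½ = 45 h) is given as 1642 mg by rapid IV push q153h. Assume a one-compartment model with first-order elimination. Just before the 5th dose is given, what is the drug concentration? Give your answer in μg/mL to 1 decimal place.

1.8 μg/mL

f = (1/2)^(τ/t½) = (1/2)^(153/45) ≈ 0.0947.
C₀ = D/Vd = 1642/95 ≈ 17.284 μg/mL.
Before the 5th dose, 4 doses have been given. Superposition: Cmin = C₀·(f + f² + … + f^4).
≈ 17.284 × (0.0947 + 0.0090 + 0.0008 + 0.0001) ≈ 17.284 × 0.1046 ≈ 1.808 μg/mL.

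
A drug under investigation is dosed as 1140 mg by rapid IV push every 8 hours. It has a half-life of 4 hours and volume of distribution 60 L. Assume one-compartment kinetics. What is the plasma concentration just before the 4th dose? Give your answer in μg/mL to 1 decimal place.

f = (1/2)^(τ/t½) = (1/2)^(8/4) ≈ 0.2500.
C₀ = D/Vd = 1140/60 ≈ 19.000 μg/mL.
Before the 4th dose, 3 doses have been given. Superposition: Cmin = C₀·(f + f² + … + f^3).
≈ 19.000 × (0.2500 + 0.0625 + 0.0156) ≈ 19.000 × 0.3281 ≈ 6.234 μg/mL.

6.2 μg/mL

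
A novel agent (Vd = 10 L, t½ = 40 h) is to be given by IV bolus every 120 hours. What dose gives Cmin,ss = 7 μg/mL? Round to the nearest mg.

τ/t½ = 120/40 ≈ 3, so f = (1/2)^(120/40) ≈ 0.125000.
Cmin,ss = (D/Vd)·f/(1−f), so D = Cmin,ss·Vd·(1−f)/f.
D = 7 × 10 × (1−f)/f ≈ 7 × 10 × 7.00000 ≈ 490.00 mg.

490 mg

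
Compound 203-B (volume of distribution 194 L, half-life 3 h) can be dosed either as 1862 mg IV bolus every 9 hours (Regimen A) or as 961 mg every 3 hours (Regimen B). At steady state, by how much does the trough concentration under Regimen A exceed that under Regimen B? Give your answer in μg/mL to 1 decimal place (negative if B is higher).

-3.6 μg/mL

Regimen A: f = (1/2)^(9/3) ≈ 0.1250; Cmin,ss = (1862/194)·f/(1−f) ≈ 1.371 μg/mL.
Regimen B: f = (1/2)^(3/3) ≈ 0.5000; Cmin,ss = (961/194)·f/(1−f) ≈ 4.954 μg/mL.
Difference ≈ 1.371 − 4.954 ≈ -3.583 μg/mL.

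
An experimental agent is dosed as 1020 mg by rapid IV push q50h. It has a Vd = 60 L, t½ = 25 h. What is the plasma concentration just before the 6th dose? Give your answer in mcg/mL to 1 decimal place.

f = (1/2)^(τ/t½) = (1/2)^(50/25) ≈ 0.2500.
C₀ = D/Vd = 1020/60 ≈ 17.000 mcg/mL.
Before the 6th dose, 5 doses have been given. Superposition: Cmin = C₀·(f + f² + … + f^5).
≈ 17.000 × (0.2500 + 0.0625 + 0.0156 + 0.0039 + 0.0010) ≈ 17.000 × 0.3330 ≈ 5.661 mcg/mL.

5.7 mcg/mL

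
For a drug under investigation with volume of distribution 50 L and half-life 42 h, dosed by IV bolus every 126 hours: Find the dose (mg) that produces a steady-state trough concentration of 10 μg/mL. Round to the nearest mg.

τ/t½ = 126/42 ≈ 3, so f = (1/2)^(126/42) ≈ 0.125000.
Cmin,ss = (D/Vd)·f/(1−f), so D = Cmin,ss·Vd·(1−f)/f.
D = 10 × 50 × (1−f)/f ≈ 10 × 50 × 7.00000 ≈ 3500.00 mg.

3500 mg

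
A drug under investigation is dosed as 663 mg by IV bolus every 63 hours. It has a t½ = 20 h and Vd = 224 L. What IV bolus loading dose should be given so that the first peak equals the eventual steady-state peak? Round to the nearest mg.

f = (1/2)^(63/20) ≈ 0.112656; accumulation ratio R = 1/(1−f) ≈ 1.12696.
Loading dose to hit Cmax,ss on first dose: D_load = D_maint·R ≈ 663 × 1.12696 ≈ 747.17 mg.

747 mg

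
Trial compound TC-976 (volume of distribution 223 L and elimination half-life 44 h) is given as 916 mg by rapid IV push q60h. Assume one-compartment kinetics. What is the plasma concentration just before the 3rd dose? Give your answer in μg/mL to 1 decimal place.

2.2 μg/mL

f = (1/2)^(τ/t½) = (1/2)^(60/44) ≈ 0.3886.
C₀ = D/Vd = 916/223 ≈ 4.108 μg/mL.
Before the 3rd dose, 2 doses have been given. Superposition: Cmin = C₀·(f + f²).
≈ 4.108 × (0.3886 + 0.1510) ≈ 4.108 × 0.5396 ≈ 2.217 μg/mL.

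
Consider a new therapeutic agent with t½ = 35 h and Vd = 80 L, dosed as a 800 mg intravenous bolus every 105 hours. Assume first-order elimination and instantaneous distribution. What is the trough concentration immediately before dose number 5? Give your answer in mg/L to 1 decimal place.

1.4 mg/L

f = (1/2)^(τ/t½) = (1/2)^(105/35) ≈ 0.1250.
C₀ = D/Vd = 800/80 ≈ 10.000 mg/L.
Before the 5th dose, 4 doses have been given. Superposition: Cmin = C₀·(f + f² + … + f^4).
≈ 10.000 × (0.1250 + 0.0156 + 0.0020 + 0.0002) ≈ 10.000 × 0.1428 ≈ 1.428 mg/L.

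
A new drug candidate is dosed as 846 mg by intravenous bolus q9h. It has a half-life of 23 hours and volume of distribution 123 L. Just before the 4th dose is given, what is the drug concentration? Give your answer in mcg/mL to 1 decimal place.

f = (1/2)^(τ/t½) = (1/2)^(9/23) ≈ 0.7624.
C₀ = D/Vd = 846/123 ≈ 6.878 mcg/mL.
Before the 4th dose, 3 doses have been given. Superposition: Cmin = C₀·(f + f² + … + f^3).
≈ 6.878 × (0.7624 + 0.5813 + 0.4431) ≈ 6.878 × 1.7868 ≈ 12.290 mcg/mL.

12.3 mcg/mL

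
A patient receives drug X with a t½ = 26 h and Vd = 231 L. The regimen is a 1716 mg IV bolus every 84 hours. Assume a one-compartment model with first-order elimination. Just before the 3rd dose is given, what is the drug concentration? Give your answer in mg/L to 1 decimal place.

f = (1/2)^(τ/t½) = (1/2)^(84/26) ≈ 0.1065.
C₀ = D/Vd = 1716/231 ≈ 7.429 mg/L.
Before the 3rd dose, 2 doses have been given. Superposition: Cmin = C₀·(f + f²).
≈ 7.429 × (0.1065 + 0.0113) ≈ 7.429 × 0.1178 ≈ 0.875 mg/L.

0.9 mg/L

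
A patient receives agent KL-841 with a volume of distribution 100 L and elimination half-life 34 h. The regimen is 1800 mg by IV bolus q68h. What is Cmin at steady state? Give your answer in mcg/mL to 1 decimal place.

τ = 68 h = 2 half-lives, so f = (1/2)^2 = 0.25.
Accumulation ratio R = 1/(1 − f) = 1/0.75 = 4/3.
Single-dose peak C₀ = D/Vd = 1800/100 = 18 mcg/mL.
Steady-state peak Cmax,ss = C₀·R = 18 × 4/3 ≈ 24.000 mcg/mL.
Steady-state trough Cmin,ss = Cmax,ss·f ≈ 24.000 × 0.25 ≈ 6.000 mcg/mL.

6.0 mcg/mL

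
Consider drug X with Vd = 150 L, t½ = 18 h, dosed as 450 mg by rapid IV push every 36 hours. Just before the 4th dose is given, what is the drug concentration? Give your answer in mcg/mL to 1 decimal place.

1.0 mcg/mL

f = (1/2)^(τ/t½) = (1/2)^(36/18) ≈ 0.2500.
C₀ = D/Vd = 450/150 ≈ 3.000 mcg/mL.
Before the 4th dose, 3 doses have been given. Superposition: Cmin = C₀·(f + f² + … + f^3).
≈ 3.000 × (0.2500 + 0.0625 + 0.0156) ≈ 3.000 × 0.3281 ≈ 0.984 mcg/mL.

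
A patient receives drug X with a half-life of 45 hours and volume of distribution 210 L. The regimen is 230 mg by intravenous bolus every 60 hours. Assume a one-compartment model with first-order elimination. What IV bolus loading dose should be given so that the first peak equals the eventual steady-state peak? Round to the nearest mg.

381 mg

f = (1/2)^(60/45) ≈ 0.396850; accumulation ratio R = 1/(1−f) ≈ 1.65796.
Loading dose to hit Cmax,ss on first dose: D_load = D_maint·R ≈ 230 × 1.65796 ≈ 381.33 mg.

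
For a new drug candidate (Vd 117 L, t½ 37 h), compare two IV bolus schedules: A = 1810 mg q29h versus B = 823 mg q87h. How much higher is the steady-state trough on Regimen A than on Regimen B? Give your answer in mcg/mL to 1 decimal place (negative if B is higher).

Regimen A: f = (1/2)^(29/37) ≈ 0.5808; Cmin,ss = (1810/117)·f/(1−f) ≈ 21.434 mcg/mL.
Regimen B: f = (1/2)^(87/37) ≈ 0.1960; Cmin,ss = (823/117)·f/(1−f) ≈ 1.715 mcg/mL.
Difference ≈ 21.434 − 1.715 ≈ 19.719 mcg/mL.

19.7 mcg/mL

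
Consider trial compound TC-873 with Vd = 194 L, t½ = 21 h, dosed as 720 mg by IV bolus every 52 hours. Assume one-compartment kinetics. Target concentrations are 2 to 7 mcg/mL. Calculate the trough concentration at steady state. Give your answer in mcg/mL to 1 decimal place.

0.8 mcg/mL

k = ln2/t½ = ln2/21 ≈ 0.033007 h⁻¹; fraction remaining f = e^(−kτ) = e^(−0.033007×52) ≈ 0.1797.
Single-dose peak C₀ = D/Vd = 720/194 ≈ 3.711 mcg/mL.
Steady-state trough Cmin,ss = C₀·f/(1−f) ≈ 3.711 × 0.1797/0.8203 ≈ 0.813 mcg/mL.
Trough 0.8 mcg/mL vs MEC 2 mcg/mL: subtherapeutic.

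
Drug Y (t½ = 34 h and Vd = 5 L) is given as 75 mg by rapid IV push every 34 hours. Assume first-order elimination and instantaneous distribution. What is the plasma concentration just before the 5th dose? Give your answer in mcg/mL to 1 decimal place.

14.1 mcg/mL

f = (1/2)^(τ/t½) = (1/2)^(34/34) ≈ 0.5000.
C₀ = D/Vd = 75/5 ≈ 15.000 mcg/mL.
Before the 5th dose, 4 doses have been given. Superposition: Cmin = C₀·(f + f² + … + f^4).
≈ 15.000 × (0.5000 + 0.2500 + 0.1250 + 0.0625) ≈ 15.000 × 0.9375 ≈ 14.062 mcg/mL.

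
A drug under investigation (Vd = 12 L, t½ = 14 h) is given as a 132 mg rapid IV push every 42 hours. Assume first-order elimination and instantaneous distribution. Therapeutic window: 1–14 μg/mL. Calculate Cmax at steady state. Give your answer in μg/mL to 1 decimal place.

12.6 μg/mL

The dosing interval is 3 half-lives, so f = 2^(−3) = 0.125.
At steady state, R = 1/(1 − 0.125) = 8/7.
Single-dose peak C₀ = D/Vd = 132/12 = 11 μg/mL.
Steady-state peak Cmax,ss = C₀·R = 11 × 8/7 ≈ 12.571 μg/mL.
Peak 12.6 μg/mL vs MTC 14 μg/mL: below toxic threshold.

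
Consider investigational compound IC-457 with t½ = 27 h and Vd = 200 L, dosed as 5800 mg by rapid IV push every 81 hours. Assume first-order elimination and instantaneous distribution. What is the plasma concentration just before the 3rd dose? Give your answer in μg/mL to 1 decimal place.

4.1 μg/mL

f = (1/2)^(τ/t½) = (1/2)^(81/27) ≈ 0.1250.
C₀ = D/Vd = 5800/200 ≈ 29.000 μg/mL.
Before the 3rd dose, 2 doses have been given. Superposition: Cmin = C₀·(f + f²).
≈ 29.000 × (0.1250 + 0.0156) ≈ 29.000 × 0.1406 ≈ 4.077 μg/mL.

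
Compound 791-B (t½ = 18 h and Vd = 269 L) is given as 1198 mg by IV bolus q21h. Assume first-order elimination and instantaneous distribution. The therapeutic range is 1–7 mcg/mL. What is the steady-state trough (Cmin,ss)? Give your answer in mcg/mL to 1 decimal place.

3.6 mcg/mL

Over one 21-h interval, 21/18 ≈ 1.1667 half-lives elapse, leaving f ≈ 0.4454 of each dose.
Accumulation ratio R = 1/(1 − f) ≈ 1/0.5546 ≈ 1.8031.
Single-dose peak C₀ = D/Vd = 1198/269 ≈ 4.454 mcg/mL.
Steady-state peak Cmax,ss = C₀·R ≈ 4.454 × 1.8031 ≈ 8.031 mcg/mL.
Steady-state trough Cmin,ss = Cmax,ss·f ≈ 8.031 × 0.4454 ≈ 3.577 mcg/mL.
Trough 3.6 mcg/mL vs MEC 1 mcg/mL: adequate.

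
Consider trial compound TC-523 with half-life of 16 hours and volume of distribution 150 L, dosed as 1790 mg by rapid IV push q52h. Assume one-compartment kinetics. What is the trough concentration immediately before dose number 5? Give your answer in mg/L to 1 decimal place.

f = (1/2)^(τ/t½) = (1/2)^(52/16) ≈ 0.1051.
C₀ = D/Vd = 1790/150 ≈ 11.933 mg/L.
Before the 5th dose, 4 doses have been given. Superposition: Cmin = C₀·(f + f² + … + f^4).
≈ 11.933 × (0.1051 + 0.0110 + 0.0012 + 0.0001) ≈ 11.933 × 0.1174 ≈ 1.401 mg/L.

1.4 mg/L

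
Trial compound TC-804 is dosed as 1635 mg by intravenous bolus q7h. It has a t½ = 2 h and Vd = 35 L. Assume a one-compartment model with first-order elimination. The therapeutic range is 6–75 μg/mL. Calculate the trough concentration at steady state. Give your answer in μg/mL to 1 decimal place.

4.5 μg/mL

k = ln2/t½ = ln2/2 ≈ 0.346574 h⁻¹; fraction remaining f = e^(−kτ) = e^(−0.346574×7) ≈ 0.0884.
At steady state, accumulation factor R = 1/(1 − e^(−kτ)) ≈ 1.0970.
Single-dose peak C₀ = D/Vd = 1635/35 ≈ 46.714 μg/mL.
Cmax,ss = C₀/(1 − f) ≈ 46.714/0.9116 ≈ 51.244 μg/mL.
One interval later, Cmin,ss = Cmax,ss·e^(−kτ) ≈ 51.244 × 0.0884 ≈ 4.530 μg/mL.
Trough 4.5 μg/mL vs MEC 6 μg/mL: subtherapeutic.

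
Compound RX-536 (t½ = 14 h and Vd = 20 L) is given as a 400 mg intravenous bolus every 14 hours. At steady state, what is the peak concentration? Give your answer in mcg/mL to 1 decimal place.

40.0 mcg/mL

τ = 14 h = 1 half-life, so f = (1/2)^1 = 0.5.
At steady state, R = 1/(1 − 0.5) = 2/1.
Single-dose peak C₀ = D/Vd = 400/20 = 20 mcg/mL.
Steady-state peak Cmax,ss = C₀·R = 20 × 2/1 ≈ 40.000 mcg/mL.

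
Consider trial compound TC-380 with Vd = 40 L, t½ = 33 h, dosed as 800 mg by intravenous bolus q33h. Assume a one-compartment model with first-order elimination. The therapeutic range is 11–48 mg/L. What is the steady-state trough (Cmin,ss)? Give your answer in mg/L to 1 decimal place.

τ = 33 h = 1 half-life, so f = (1/2)^1 = 0.5.
Accumulation ratio R = 1/(1 − f) = 1/0.5 = 2/1.
Single-dose peak C₀ = D/Vd = 800/40 = 20 mg/L.
Steady-state peak Cmax,ss = C₀·R = 20 × 2/1 ≈ 40.000 mg/L.
Steady-state trough Cmin,ss = Cmax,ss·f ≈ 40.000 × 0.5 ≈ 20.000 mg/L.
Trough 20.0 mg/L vs MEC 11 mg/L: adequate.

20.0 mg/L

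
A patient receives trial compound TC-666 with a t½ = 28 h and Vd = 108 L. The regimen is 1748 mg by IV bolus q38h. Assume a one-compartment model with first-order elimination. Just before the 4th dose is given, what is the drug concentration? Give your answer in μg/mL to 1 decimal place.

9.7 μg/mL

f = (1/2)^(τ/t½) = (1/2)^(38/28) ≈ 0.3904.
C₀ = D/Vd = 1748/108 ≈ 16.185 μg/mL.
Before the 4th dose, 3 doses have been given. Superposition: Cmin = C₀·(f + f² + … + f^3).
≈ 16.185 × (0.3904 + 0.1524 + 0.0595) ≈ 16.185 × 0.6023 ≈ 9.748 μg/mL.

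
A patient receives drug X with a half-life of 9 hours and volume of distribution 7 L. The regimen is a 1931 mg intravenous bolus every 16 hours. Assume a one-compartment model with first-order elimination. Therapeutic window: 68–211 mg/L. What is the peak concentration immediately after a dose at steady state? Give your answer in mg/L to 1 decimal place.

τ/t½ = 16/9 ≈ 1.7778, so fraction remaining f = (1/2)^(16/9) ≈ 0.2916.
At steady state, accumulation factor R = 1/(1 − e^(−kτ)) ≈ 1.4116.
Single-dose peak C₀ = D/Vd = 1931/7 ≈ 275.857 mg/L.
Steady-state peak Cmax,ss = C₀·R ≈ 275.857 × 1.4116 ≈ 389.400 mg/L.
Peak 389.4 mg/L vs MTC 211 mg/L: exceeds toxic threshold.

389.4 mg/L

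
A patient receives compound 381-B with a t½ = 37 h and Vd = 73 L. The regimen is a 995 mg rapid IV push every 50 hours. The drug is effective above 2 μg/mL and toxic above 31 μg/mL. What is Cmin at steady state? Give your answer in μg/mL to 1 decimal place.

8.8 μg/mL

Over one 50-h interval, 50/37 ≈ 1.3514 half-lives elapse, leaving f ≈ 0.3919 of each dose.
Each bolus raises the concentration by D/Vd = 995/73 ≈ 13.630 μg/mL.
Steady-state trough Cmin,ss = C₀·f/(1−f) ≈ 13.630 × 0.3919/0.6081 ≈ 8.784 μg/mL.
Trough 8.8 μg/mL vs MEC 2 μg/mL: adequate.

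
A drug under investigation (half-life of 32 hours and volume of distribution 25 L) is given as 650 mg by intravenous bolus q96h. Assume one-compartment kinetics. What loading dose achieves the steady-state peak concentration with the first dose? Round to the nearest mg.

f = (1/2)^(96/32) ≈ 0.125000; accumulation ratio R = 1/(1−f) ≈ 1.14286.
Loading dose to hit Cmax,ss on first dose: D_load = D_maint·R ≈ 650 × 1.14286 ≈ 742.86 mg.

743 mg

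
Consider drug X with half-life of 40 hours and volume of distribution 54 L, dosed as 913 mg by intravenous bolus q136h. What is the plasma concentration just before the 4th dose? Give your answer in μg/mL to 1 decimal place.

1.8 μg/mL

f = (1/2)^(τ/t½) = (1/2)^(136/40) ≈ 0.0947.
C₀ = D/Vd = 913/54 ≈ 16.907 μg/mL.
Before the 4th dose, 3 doses have been given. Superposition: Cmin = C₀·(f + f² + … + f^3).
≈ 16.907 × (0.0947 + 0.0090 + 0.0008) ≈ 16.907 × 0.1045 ≈ 1.767 μg/mL.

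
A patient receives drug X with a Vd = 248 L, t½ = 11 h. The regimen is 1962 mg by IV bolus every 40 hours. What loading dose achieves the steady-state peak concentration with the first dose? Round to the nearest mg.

2134 mg

f = (1/2)^(40/11) ≈ 0.080417; accumulation ratio R = 1/(1−f) ≈ 1.08745.
Loading dose to hit Cmax,ss on first dose: D_load = D_maint·R ≈ 1962 × 1.08745 ≈ 2133.58 mg.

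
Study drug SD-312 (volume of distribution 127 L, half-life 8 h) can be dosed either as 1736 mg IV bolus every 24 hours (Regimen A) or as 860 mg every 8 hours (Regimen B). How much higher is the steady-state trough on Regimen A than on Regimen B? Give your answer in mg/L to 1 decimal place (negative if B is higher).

-4.8 mg/L

Regimen A: f = (1/2)^(24/8) ≈ 0.1250; Cmin,ss = (1736/127)·f/(1−f) ≈ 1.953 mg/L.
Regimen B: f = (1/2)^(8/8) ≈ 0.5000; Cmin,ss = (860/127)·f/(1−f) ≈ 6.772 mg/L.
Difference ≈ 1.953 − 6.772 ≈ -4.819 mg/L.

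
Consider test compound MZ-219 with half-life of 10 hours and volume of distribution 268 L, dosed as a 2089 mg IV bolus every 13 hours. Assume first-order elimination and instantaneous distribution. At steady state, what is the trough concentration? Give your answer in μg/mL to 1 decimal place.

τ/t½ = 13/10 ≈ 1.3, so fraction remaining f = (1/2)^(13/10) ≈ 0.4061.
At steady state, accumulation factor R = 1/(1 − e^(−kτ)) ≈ 1.6838.
Single-dose peak C₀ = D/Vd = 2089/268 ≈ 7.795 μg/mL.
Steady-state peak Cmax,ss = C₀·R ≈ 7.795 × 1.6838 ≈ 13.125 μg/mL.
Steady-state trough Cmin,ss = Cmax,ss·f ≈ 13.125 × 0.4061 ≈ 5.330 μg/mL.

5.3 μg/mL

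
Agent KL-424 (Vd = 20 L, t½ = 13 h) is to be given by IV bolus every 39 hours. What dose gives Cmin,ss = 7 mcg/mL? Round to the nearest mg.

τ/t½ = 39/13 ≈ 3, so f = (1/2)^(39/13) ≈ 0.125000.
Cmin,ss = (D/Vd)·f/(1−f), so D = Cmin,ss·Vd·(1−f)/f.
D = 7 × 20 × (1−f)/f ≈ 7 × 20 × 7.00000 ≈ 980.00 mg.

980 mg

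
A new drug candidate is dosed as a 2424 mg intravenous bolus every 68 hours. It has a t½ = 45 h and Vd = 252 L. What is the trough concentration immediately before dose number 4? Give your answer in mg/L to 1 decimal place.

5.0 mg/L

f = (1/2)^(τ/t½) = (1/2)^(68/45) ≈ 0.3508.
C₀ = D/Vd = 2424/252 ≈ 9.619 mg/L.
Before the 4th dose, 3 doses have been given. Superposition: Cmin = C₀·(f + f² + … + f^3).
≈ 9.619 × (0.3508 + 0.1231 + 0.0432) ≈ 9.619 × 0.5171 ≈ 4.974 mg/L.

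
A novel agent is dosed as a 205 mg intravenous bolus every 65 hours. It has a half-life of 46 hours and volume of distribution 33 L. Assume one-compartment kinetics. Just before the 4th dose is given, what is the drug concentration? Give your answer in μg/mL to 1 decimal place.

f = (1/2)^(τ/t½) = (1/2)^(65/46) ≈ 0.3755.
C₀ = D/Vd = 205/33 ≈ 6.212 μg/mL.
Before the 4th dose, 3 doses have been given. Superposition: Cmin = C₀·(f + f² + … + f^3).
≈ 6.212 × (0.3755 + 0.1410 + 0.0529) ≈ 6.212 × 0.5694 ≈ 3.537 μg/mL.

3.5 μg/mL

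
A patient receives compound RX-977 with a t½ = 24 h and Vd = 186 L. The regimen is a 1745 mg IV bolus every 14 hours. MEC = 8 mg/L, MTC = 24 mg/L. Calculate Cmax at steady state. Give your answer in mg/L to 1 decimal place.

k = ln2/t½ = ln2/24 ≈ 0.028881 h⁻¹; fraction remaining f = e^(−kτ) = e^(−0.028881×14) ≈ 0.6674.
Accumulation ratio R = 1/(1 − f) ≈ 1/0.3326 ≈ 3.0066.
Each bolus raises the concentration by D/Vd = 1745/186 ≈ 9.382 mg/L.
Steady-state peak Cmax,ss = C₀·R ≈ 9.382 × 3.0066 ≈ 28.208 mg/L.
Peak 28.2 mg/L vs MTC 24 mg/L: exceeds toxic threshold.

28.2 mg/L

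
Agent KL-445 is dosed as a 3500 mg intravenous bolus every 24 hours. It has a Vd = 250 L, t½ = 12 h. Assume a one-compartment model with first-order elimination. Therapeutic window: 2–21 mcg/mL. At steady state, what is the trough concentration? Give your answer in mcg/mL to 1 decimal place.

4.7 mcg/mL

The dosing interval is 2 half-lives, so f = 2^(−2) = 0.25.
At steady state, R = 1/(1 − 0.25) = 4/3.
Single-dose peak C₀ = D/Vd = 3500/250 = 14 mcg/mL.
Steady-state peak Cmax,ss = C₀·R = 14 × 4/3 ≈ 18.667 mcg/mL.
Steady-state trough Cmin,ss = Cmax,ss·f ≈ 18.667 × 0.25 ≈ 4.667 mcg/mL.
Trough 4.7 mcg/mL vs MEC 2 mcg/mL: adequate.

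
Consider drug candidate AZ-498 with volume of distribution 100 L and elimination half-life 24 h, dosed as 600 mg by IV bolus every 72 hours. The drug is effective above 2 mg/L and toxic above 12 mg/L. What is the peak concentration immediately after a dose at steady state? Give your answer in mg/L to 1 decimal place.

6.9 mg/L

The dosing interval is 3 half-lives, so f = 2^(−3) = 0.125.
At steady state, R = 1/(1 − 0.125) = 8/7.
Single-dose peak C₀ = D/Vd = 600/100 = 6 mg/L.
Steady-state peak Cmax,ss = C₀·R = 6 × 8/7 ≈ 6.857 mg/L.
Peak 6.9 mg/L vs MTC 12 mg/L: below toxic threshold.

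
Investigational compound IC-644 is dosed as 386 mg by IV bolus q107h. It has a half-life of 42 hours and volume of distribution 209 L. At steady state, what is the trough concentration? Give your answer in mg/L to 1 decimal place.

0.4 mg/L

τ/t½ = 107/42 ≈ 2.5476, so fraction remaining f = (1/2)^(107/42) ≈ 0.1710.
Single-dose peak C₀ = D/Vd = 386/209 ≈ 1.847 mg/L.
Steady-state trough Cmin,ss = C₀·f/(1−f) ≈ 1.847 × 0.1710/0.8290 ≈ 0.381 mg/L.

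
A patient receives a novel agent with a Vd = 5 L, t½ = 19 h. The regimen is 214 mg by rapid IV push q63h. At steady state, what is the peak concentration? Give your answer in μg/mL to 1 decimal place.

τ/t½ = 63/19 ≈ 3.3158, so fraction remaining f = (1/2)^(63/19) ≈ 0.1004.
At steady state, accumulation factor R = 1/(1 − e^(−kτ)) ≈ 1.1116.
Each bolus raises the concentration by D/Vd = 214/5 ≈ 42.800 μg/mL.
Steady-state peak Cmax,ss = C₀·R ≈ 42.800 × 1.1116 ≈ 47.576 μg/mL.

47.6 μg/mL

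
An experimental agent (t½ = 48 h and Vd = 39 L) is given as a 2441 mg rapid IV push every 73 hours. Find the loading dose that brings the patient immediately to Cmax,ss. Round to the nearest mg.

f = (1/2)^(73/48) ≈ 0.348485; accumulation ratio R = 1/(1−f) ≈ 1.53488.
Loading dose to hit Cmax,ss on first dose: D_load = D_maint·R ≈ 2441 × 1.53488 ≈ 3746.64 mg.

3747 mg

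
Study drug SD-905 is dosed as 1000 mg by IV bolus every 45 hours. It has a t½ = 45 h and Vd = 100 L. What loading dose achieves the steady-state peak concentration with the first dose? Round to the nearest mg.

f = (1/2)^(45/45) ≈ 0.500000; accumulation ratio R = 1/(1−f) ≈ 2.00000.
Loading dose to hit Cmax,ss on first dose: D_load = D_maint·R ≈ 1000 × 2.00000 ≈ 2000.00 mg.

2000 mg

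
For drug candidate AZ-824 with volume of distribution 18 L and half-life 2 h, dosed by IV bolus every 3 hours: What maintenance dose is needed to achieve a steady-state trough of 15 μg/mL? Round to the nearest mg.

τ/t½ = 3/2 ≈ 1.5, so f = (1/2)^(3/2) ≈ 0.353553.
Cmin,ss = (D/Vd)·f/(1−f), so D = Cmin,ss·Vd·(1−f)/f.
D = 15 × 18 × (1−f)/f ≈ 15 × 18 × 1.82843 ≈ 493.68 mg.

494 mg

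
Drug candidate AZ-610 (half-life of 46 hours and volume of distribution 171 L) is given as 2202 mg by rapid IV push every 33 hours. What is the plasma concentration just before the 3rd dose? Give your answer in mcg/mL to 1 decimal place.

f = (1/2)^(τ/t½) = (1/2)^(33/46) ≈ 0.6082.
C₀ = D/Vd = 2202/171 ≈ 12.877 mcg/mL.
Before the 3rd dose, 2 doses have been given. Superposition: Cmin = C₀·(f + f²).
≈ 12.877 × (0.6082 + 0.3699) ≈ 12.877 × 0.9781 ≈ 12.595 mcg/mL.

12.6 mcg/mL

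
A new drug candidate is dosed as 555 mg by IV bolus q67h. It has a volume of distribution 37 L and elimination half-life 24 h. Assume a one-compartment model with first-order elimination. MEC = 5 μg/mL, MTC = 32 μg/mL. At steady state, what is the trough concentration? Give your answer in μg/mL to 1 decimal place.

τ/t½ = 67/24 ≈ 2.7917, so fraction remaining f = (1/2)^(67/24) ≈ 0.1444.
Accumulation ratio R = 1/(1 − f) ≈ 1/0.8556 ≈ 1.1688.
Each bolus raises the concentration by D/Vd = 555/37 ≈ 15.000 μg/mL.
Cmax,ss = C₀/(1 − f) ≈ 15.000/0.8556 ≈ 17.532 μg/mL.
One interval later, Cmin,ss = Cmax,ss·e^(−kτ) ≈ 17.532 × 0.1444 ≈ 2.532 μg/mL.
Trough 2.5 μg/mL vs MEC 5 μg/mL: subtherapeutic.

2.5 μg/mL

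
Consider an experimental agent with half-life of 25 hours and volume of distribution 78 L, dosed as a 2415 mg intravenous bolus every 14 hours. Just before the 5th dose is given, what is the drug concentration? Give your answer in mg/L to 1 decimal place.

f = (1/2)^(τ/t½) = (1/2)^(14/25) ≈ 0.6783.
C₀ = D/Vd = 2415/78 ≈ 30.962 mg/L.
Before the 5th dose, 4 doses have been given. Superposition: Cmin = C₀·(f + f² + … + f^4).
≈ 30.962 × (0.6783 + 0.4601 + 0.3121 + 0.2117) ≈ 30.962 × 1.6622 ≈ 51.465 mg/L.

51.5 mg/L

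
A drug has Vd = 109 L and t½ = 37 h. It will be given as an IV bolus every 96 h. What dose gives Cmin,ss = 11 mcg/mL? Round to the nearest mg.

6043 mg

τ/t½ = 96/37 ≈ 2.5946, so f = (1/2)^(96/37) ≈ 0.165558.
Cmin,ss = (D/Vd)·f/(1−f), so D = Cmin,ss·Vd·(1−f)/f.
D = 11 × 109 × (1−f)/f ≈ 11 × 109 × 5.04018 ≈ 6043.18 mg.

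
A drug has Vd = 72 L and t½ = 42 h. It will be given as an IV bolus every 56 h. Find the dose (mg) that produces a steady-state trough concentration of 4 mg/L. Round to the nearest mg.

438 mg

τ/t½ = 56/42 ≈ 1.3333, so f = (1/2)^(56/42) ≈ 0.396850.
Cmin,ss = (D/Vd)·f/(1−f), so D = Cmin,ss·Vd·(1−f)/f.
D = 4 × 72 × (1−f)/f ≈ 4 × 72 × 1.51984 ≈ 437.71 mg.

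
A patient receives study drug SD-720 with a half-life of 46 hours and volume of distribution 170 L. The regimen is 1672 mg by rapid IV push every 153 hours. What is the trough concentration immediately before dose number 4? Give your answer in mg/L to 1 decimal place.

f = (1/2)^(τ/t½) = (1/2)^(153/46) ≈ 0.0997.
C₀ = D/Vd = 1672/170 ≈ 9.835 mg/L.
Before the 4th dose, 3 doses have been given. Superposition: Cmin = C₀·(f + f² + … + f^3).
≈ 9.835 × (0.0997 + 0.0099 + 0.0010) ≈ 9.835 × 0.1106 ≈ 1.088 mg/L.

1.1 mg/L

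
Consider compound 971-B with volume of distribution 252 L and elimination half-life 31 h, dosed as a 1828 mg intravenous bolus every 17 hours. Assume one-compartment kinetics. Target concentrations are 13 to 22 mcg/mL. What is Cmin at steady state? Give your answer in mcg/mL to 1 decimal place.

15.7 mcg/mL

k = ln2/t½ = ln2/31 ≈ 0.022360 h⁻¹; fraction remaining f = e^(−kτ) = e^(−0.022360×17) ≈ 0.6838.
Single-dose peak C₀ = D/Vd = 1828/252 ≈ 7.254 mcg/mL.
Steady-state trough Cmin,ss = C₀·f/(1−f) ≈ 7.254 × 0.6838/0.3162 ≈ 15.687 mcg/mL.
Trough 15.7 mcg/mL vs MEC 13 mcg/mL: adequate.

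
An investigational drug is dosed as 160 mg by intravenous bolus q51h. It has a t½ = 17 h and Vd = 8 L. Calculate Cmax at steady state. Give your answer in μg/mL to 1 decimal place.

The dosing interval is 3 half-lives, so f = 2^(−3) = 0.125.
Accumulation ratio R = 1/(1 − f) = 1/0.875 = 8/7.
Single-dose peak C₀ = D/Vd = 160/8 = 20 μg/mL.
Steady-state peak Cmax,ss = C₀·R = 20 × 8/7 ≈ 22.857 μg/mL.

22.9 μg/mL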